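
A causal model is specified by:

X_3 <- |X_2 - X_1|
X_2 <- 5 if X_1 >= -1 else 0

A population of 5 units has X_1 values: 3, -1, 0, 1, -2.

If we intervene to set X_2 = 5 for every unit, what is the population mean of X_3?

do(X_2=5) breaks X_2's dependence on X_1. With X_2=5 fixed, X_3 across the units is 2, 6, 5, 4, 7, mean 4.8.

4.8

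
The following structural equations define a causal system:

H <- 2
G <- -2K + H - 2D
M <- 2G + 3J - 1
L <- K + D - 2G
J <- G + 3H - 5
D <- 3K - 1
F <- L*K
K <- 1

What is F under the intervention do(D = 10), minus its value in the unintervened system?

40

The intervention breaks the incoming arrows to D: D <- 3K - 1 no longer applies, and D = 10.
G = -2K + H - 2D  [with K=1, H=2, D=10]  = -20
L = K + D - 2G  [with K=1, D=10, G=-20]  = 51
F = L*K  [with L=51, K=1]  = 51
Without intervention: D = 3K - 1  [with K=1]  = 2; G = -2K + H - 2D  [with K=1, H=2, D=2]  = -4; L = K + D - 2G  [with K=1, D=2, G=-4]  = 11; F = L*K  [with L=11, K=1]  = 11.
Change = 51 − 11 = 40.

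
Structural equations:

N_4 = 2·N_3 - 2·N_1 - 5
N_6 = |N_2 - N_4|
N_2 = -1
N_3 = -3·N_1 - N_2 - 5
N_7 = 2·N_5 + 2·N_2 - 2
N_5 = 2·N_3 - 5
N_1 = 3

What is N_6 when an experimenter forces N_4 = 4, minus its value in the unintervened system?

Under do(N_4=4), the mechanism N_4 = 2·N_3 - 2·N_1 - 5 is discarded; N_4 is fixed at 4.
N_6 = |N_2 - N_4|  [with N_2=-1, N_4=4]  = 5
Without intervention: N_3 = -3·N_1 - N_2 - 5  [with N_1=3, N_2=-1]  = -13; N_4 = 2·N_3 - 2·N_1 - 5  [with N_3=-13, N_1=3]  = -37; N_6 = |N_2 - N_4|  [with N_2=-1, N_4=-37]  = 36.
Change = 5 − 36 = -31.

-31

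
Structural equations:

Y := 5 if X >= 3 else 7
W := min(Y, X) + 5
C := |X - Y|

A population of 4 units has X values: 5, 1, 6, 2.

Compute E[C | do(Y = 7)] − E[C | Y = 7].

Under do(Y=7), Y's equation is replaced by Y=7 for every unit. Per-unit C: 2, 6, 1, 5. Mean = 3.5.
E[C|Y=7] averages over only the 2 units with Y=7 (X = 1, 2): C = 6, 5, mean 5.5.
Difference = 3.5 − 5.5 = -2.

-2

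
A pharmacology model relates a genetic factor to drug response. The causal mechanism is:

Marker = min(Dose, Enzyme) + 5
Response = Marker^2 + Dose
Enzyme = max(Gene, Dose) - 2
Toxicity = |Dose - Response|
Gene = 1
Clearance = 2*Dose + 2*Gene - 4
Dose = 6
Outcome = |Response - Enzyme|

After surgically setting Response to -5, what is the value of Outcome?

9

do(Response=-5) replaces the equation Response = Marker^2 + Dose with the constant Response = -5.
Enzyme = max(Gene, Dose) - 2  [with Gene=1, Dose=6]  = 4
Outcome = |Response - Enzyme|  [with Response=-5, Enzyme=4]  = 9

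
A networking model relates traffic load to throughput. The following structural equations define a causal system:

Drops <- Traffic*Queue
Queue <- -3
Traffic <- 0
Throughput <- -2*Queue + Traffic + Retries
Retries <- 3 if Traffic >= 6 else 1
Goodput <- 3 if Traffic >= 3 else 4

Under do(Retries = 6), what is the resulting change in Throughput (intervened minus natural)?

5

Intervening sets Retries = 6 and removes its equation (Retries <- 3 if Traffic >= 6 else 1).
Throughput = -2*Queue + Traffic + Retries  [with Queue=-3, Traffic=0, Retries=6]  = 12
Without intervention: Retries = 3 if Traffic >= 6 else 1  [with Traffic=0]  = 1; Throughput = -2*Queue + Traffic + Retries  [with Queue=-3, Traffic=0, Retries=1]  = 7.
Change = 12 − 7 = 5.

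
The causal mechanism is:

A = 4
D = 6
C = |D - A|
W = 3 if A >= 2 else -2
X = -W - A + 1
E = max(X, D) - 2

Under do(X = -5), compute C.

do(X=-5) replaces the equation X = -W - A + 1 with the constant X = -5.
C is not downstream of the intervention, so its value is determined by the original equations.
C = |D - A|  [with D=6, A=4]  = 2

2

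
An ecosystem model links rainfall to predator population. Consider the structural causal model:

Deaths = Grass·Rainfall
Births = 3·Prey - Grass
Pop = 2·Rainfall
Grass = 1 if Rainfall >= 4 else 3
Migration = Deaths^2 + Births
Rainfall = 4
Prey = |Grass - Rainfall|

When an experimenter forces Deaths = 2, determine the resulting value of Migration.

12

The intervention breaks the incoming arrows to Deaths: Deaths = Grass·Rainfall no longer applies, and Deaths = 2.
Grass = 1 if Rainfall >= 4 else 3  [with Rainfall=4]  = 1
Prey = |Grass - Rainfall|  [with Grass=1, Rainfall=4]  = 3
Births = 3·Prey - Grass  [with Prey=3, Grass=1]  = 8
Migration = Deaths^2 + Births  [with Deaths=2, Births=8]  = 12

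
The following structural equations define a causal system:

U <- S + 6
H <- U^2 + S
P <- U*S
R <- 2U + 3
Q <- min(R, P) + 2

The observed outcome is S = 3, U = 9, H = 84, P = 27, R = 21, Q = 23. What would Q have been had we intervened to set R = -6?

-4

The intervention breaks the incoming arrows to R: R <- 2U + 3 no longer applies, and R = -6.
U = S + 6  [with S=3]  = 9
P = U*S  [with U=9, S=3]  = 27
Q = min(R, P) + 2  [with R=-6, P=27]  = -4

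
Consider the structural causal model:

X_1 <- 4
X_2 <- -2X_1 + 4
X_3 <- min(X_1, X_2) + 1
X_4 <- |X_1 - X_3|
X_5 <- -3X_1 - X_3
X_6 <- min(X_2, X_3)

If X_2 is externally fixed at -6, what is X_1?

4

Under do(X_2=-6), the mechanism X_2 <- -2X_1 + 4 is discarded; X_2 is fixed at -6.
X_1 is not downstream of the intervention, so its value is determined by the original equations.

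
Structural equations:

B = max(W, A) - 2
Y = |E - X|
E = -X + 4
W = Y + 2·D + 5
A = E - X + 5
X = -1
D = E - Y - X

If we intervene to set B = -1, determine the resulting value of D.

Under do(B=-1), the mechanism B = max(W, A) - 2 is discarded; B is fixed at -1.
Since D is not a descendant of the intervened variable, it is unaffected.
E = -X + 4  [with X=-1]  = 5
Y = |E - X|  [with E=5, X=-1]  = 6
D = E - Y - X  [with E=5, Y=6, X=-1]  = 0

0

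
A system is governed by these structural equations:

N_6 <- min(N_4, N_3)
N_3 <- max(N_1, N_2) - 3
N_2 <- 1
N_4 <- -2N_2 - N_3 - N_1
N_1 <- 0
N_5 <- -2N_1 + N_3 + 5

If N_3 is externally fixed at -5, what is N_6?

The intervention breaks the incoming arrows to N_3: N_3 <- max(N_1, N_2) - 3 no longer applies, and N_3 = -5.
N_4 = -2N_2 - N_3 - N_1  [with N_2=1, N_3=-5, N_1=0]  = 3
N_6 = min(N_4, N_3)  [with N_4=3, N_3=-5]  = -5

-5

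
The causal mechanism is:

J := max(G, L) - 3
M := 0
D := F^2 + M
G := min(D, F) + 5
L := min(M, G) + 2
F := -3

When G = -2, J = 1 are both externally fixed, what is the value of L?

Setting G = -2, J = 1 by intervention discards those variables' equations.
L = min(M, G) + 2  [with M=0, G=-2]  = 0

0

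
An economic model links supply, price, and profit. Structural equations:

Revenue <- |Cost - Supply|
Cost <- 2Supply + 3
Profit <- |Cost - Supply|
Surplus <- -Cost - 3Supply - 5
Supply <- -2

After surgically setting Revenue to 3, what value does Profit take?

1

The intervention breaks the incoming arrows to Revenue: Revenue <- |Cost - Supply| no longer applies, and Revenue = 3.
Profit is not downstream of the intervention, so its value is determined by the original equations.
Cost = 2Supply + 3  [with Supply=-2]  = -1
Profit = |Cost - Supply|  [with Cost=-1, Supply=-2]  = 1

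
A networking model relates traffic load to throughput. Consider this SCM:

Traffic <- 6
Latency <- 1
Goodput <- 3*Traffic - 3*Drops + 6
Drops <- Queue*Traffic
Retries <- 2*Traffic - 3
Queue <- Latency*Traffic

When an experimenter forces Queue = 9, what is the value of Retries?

9

do(Queue=9) replaces the equation Queue <- Latency*Traffic with the constant Queue = 9.
Retries is not downstream of the intervention, so its value is determined by the original equations.
Retries = 2*Traffic - 3  [with Traffic=6]  = 9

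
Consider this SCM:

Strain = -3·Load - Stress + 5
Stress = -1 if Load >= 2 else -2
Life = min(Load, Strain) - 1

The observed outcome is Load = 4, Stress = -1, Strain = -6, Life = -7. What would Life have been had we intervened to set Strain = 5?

3

The intervention breaks the incoming arrows to Strain: Strain = -3·Load - Stress + 5 no longer applies, and Strain = 5.
Life = min(Load, Strain) - 1  [with Load=4, Strain=5]  = 3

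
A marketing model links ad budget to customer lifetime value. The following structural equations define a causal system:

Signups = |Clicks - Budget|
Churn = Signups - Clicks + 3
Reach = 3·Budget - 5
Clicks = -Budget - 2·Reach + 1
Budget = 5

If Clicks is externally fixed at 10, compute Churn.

do(Clicks=10) replaces the equation Clicks = -Budget - 2·Reach + 1 with the constant Clicks = 10.
Signups = |Clicks - Budget|  [with Clicks=10, Budget=5]  = 5
Churn = Signups - Clicks + 3  [with Signups=5, Clicks=10]  = -2

-2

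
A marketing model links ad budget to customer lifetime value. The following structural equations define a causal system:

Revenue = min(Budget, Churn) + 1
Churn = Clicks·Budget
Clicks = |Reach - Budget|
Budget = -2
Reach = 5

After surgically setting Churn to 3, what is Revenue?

Intervening sets Churn = 3 and removes its equation (Churn = Clicks·Budget).
Revenue = min(Budget, Churn) + 1  [with Budget=-2, Churn=3]  = -1

-1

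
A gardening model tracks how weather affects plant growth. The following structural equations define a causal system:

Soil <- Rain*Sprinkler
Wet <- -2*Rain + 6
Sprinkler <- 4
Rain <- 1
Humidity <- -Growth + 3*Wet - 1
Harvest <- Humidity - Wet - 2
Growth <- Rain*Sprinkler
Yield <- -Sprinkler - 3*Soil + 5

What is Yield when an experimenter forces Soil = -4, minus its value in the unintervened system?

24

The intervention breaks the incoming arrows to Soil: Soil <- Rain*Sprinkler no longer applies, and Soil = -4.
Yield = -Sprinkler - 3*Soil + 5  [with Sprinkler=4, Soil=-4]  = 13
Without intervention: Soil = Rain*Sprinkler  [with Rain=1, Sprinkler=4]  = 4; Yield = -Sprinkler - 3*Soil + 5  [with Sprinkler=4, Soil=4]  = -11.
Change = 13 − (-11) = 24.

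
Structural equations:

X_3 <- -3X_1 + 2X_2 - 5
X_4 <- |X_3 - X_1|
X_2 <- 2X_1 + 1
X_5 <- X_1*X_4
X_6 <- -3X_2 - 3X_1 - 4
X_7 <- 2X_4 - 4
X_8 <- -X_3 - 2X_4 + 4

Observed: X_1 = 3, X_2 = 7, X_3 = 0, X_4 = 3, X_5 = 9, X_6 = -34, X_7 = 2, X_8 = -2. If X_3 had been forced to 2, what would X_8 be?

0

The intervention breaks the incoming arrows to X_3: X_3 <- -3X_1 + 2X_2 - 5 no longer applies, and X_3 = 2.
X_4 = |X_3 - X_1|  [with X_3=2, X_1=3]  = 1
X_8 = -X_3 - 2X_4 + 4  [with X_3=2, X_4=1]  = 0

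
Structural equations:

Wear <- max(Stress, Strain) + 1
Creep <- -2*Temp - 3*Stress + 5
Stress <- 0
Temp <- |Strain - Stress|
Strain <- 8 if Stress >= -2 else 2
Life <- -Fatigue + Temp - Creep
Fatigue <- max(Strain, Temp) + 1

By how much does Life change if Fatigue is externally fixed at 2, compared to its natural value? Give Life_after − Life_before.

7

Intervening sets Fatigue = 2 and removes its equation (Fatigue <- max(Strain, Temp) + 1).
Strain = 8 if Stress >= -2 else 2  [with Stress=0]  = 8
Temp = |Strain - Stress|  [with Strain=8, Stress=0]  = 8
Creep = -2*Temp - 3*Stress + 5  [with Temp=8, Stress=0]  = -11
Life = -Fatigue + Temp - Creep  [with Fatigue=2, Temp=8, Creep=-11]  = 17
Without intervention: Strain = 8 if Stress >= -2 else 2  [with Stress=0]  = 8; Temp = |Strain - Stress|  [with Strain=8, Stress=0]  = 8; Creep = -2*Temp - 3*Stress + 5  [with Temp=8, Stress=0]  = -11; Fatigue = max(Strain, Temp) + 1  [with Strain=8, Temp=8]  = 9; Life = -Fatigue + Temp - Creep  [with Fatigue=9, Temp=8, Creep=-11]  = 10.
Change = 17 − 10 = 7.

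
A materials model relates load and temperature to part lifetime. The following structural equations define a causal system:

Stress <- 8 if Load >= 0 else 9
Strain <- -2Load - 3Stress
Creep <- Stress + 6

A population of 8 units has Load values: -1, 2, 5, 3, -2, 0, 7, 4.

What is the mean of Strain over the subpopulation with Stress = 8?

Conditioning on Stress=8 selects the 6 unit(s) with Load ∈ {2, 5, 3, 0, 7, 4}. Their Strain values: -28, -34, -30, -24, -38, -32. Mean = -31.

-31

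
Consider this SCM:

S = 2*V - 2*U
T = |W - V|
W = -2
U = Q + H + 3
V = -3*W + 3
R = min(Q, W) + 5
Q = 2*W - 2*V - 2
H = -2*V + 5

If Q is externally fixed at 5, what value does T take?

11

The intervention breaks the incoming arrows to Q: Q = 2*W - 2*V - 2 no longer applies, and Q = 5.
T is not downstream of the intervention, so its value is determined by the original equations.
V = -3*W + 3  [with W=-2]  = 9
T = |W - V|  [with W=-2, V=9]  = 11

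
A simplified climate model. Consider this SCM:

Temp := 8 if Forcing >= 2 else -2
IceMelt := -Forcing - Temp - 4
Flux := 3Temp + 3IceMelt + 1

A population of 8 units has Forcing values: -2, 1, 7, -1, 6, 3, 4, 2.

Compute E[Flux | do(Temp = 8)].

Every unit gets Temp=8 under the intervention. Flux values become -5, -14, -32, -8, -29, -20, -23, -17; E[Flux|do(Temp=8)] = -18.5.

-18.5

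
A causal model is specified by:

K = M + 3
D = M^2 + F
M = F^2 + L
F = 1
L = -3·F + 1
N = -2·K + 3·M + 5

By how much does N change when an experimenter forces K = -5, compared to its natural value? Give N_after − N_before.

14

The intervention breaks the incoming arrows to K: K = M + 3 no longer applies, and K = -5.
L = -3·F + 1  [with F=1]  = -2
M = F^2 + L  [with F=1, L=-2]  = -1
N = -2·K + 3·M + 5  [with K=-5, M=-1]  = 12
Without intervention: L = -3·F + 1  [with F=1]  = -2; M = F^2 + L  [with F=1, L=-2]  = -1; K = M + 3  [with M=-1]  = 2; N = -2·K + 3·M + 5  [with K=2, M=-1]  = -2.
Change = 12 − (-2) = 14.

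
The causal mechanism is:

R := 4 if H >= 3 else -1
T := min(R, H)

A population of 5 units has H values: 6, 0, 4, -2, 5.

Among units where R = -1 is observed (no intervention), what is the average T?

-1.5

Conditioning on R=-1 selects the 2 unit(s) with H ∈ {0, -2}. Their T values: -1, -2. Mean = -1.5.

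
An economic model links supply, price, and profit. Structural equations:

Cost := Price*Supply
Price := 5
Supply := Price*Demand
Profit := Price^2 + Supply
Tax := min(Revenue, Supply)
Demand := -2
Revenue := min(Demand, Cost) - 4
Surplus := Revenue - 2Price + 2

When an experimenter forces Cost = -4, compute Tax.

Under do(Cost=-4), the mechanism Cost := Price*Supply is discarded; Cost is fixed at -4.
Supply = Price*Demand  [with Price=5, Demand=-2]  = -10
Revenue = min(Demand, Cost) - 4  [with Demand=-2, Cost=-4]  = -8
Tax = min(Revenue, Supply)  [with Revenue=-8, Supply=-10]  = -10

-10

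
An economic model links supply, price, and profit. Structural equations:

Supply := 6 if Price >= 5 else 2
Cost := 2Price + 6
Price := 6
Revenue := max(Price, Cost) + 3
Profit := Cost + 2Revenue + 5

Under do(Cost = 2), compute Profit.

do(Cost=2) replaces the equation Cost := 2Price + 6 with the constant Cost = 2.
Revenue = max(Price, Cost) + 3  [with Price=6, Cost=2]  = 9
Profit = Cost + 2Revenue + 5  [with Cost=2, Revenue=9]  = 25

25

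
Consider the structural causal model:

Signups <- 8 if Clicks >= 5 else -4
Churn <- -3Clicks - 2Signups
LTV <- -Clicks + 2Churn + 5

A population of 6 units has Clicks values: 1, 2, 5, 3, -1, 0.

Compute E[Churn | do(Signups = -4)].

Every unit gets Signups=-4 under the intervention. Churn values become 5, 2, -7, -1, 11, 8; E[Churn|do(Signups=-4)] = 3.

3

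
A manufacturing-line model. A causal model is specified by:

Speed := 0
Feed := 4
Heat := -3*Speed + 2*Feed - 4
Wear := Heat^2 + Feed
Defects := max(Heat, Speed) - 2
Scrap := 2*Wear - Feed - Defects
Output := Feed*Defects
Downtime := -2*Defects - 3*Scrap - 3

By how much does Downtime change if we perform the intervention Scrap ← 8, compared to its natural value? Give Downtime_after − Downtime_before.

78

Intervening sets Scrap = 8 and removes its equation (Scrap := 2*Wear - Feed - Defects).
Heat = -3*Speed + 2*Feed - 4  [with Speed=0, Feed=4]  = 4
Defects = max(Heat, Speed) - 2  [with Heat=4, Speed=0]  = 2
Downtime = -2*Defects - 3*Scrap - 3  [with Defects=2, Scrap=8]  = -31
Without intervention: Heat = -3*Speed + 2*Feed - 4  [with Speed=0, Feed=4]  = 4; Wear = Heat^2 + Feed  [with Heat=4, Feed=4]  = 20; Defects = max(Heat, Speed) - 2  [with Heat=4, Speed=0]  = 2; Scrap = 2*Wear - Feed - Defects  [with Wear=20, Feed=4, Defects=2]  = 34; Downtime = -2*Defects - 3*Scrap - 3  [with Defects=2, Scrap=34]  = -109.
Change = -31 − (-109) = 78.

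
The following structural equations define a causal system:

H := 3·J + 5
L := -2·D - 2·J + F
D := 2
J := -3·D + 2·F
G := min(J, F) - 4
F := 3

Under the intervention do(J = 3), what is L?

The intervention breaks the incoming arrows to J: J := -3·D + 2·F no longer applies, and J = 3.
L = -2·D - 2·J + F  [with D=2, J=3, F=3]  = -7

-7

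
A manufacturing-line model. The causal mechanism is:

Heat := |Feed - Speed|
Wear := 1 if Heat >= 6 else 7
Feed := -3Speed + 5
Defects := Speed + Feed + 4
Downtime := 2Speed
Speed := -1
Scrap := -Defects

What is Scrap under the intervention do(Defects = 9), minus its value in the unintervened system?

The intervention breaks the incoming arrows to Defects: Defects := Speed + Feed + 4 no longer applies, and Defects = 9.
Scrap = -Defects  [with Defects=9]  = -9
Without intervention: Feed = -3Speed + 5  [with Speed=-1]  = 8; Defects = Speed + Feed + 4  [with Speed=-1, Feed=8]  = 11; Scrap = -Defects  [with Defects=11]  = -11.
Change = -9 − (-11) = 2.

2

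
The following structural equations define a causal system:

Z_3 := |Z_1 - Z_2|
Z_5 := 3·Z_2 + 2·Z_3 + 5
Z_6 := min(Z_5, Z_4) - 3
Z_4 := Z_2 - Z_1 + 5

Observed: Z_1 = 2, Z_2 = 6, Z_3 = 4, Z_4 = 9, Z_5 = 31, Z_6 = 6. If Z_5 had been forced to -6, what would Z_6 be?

-9

The intervention breaks the incoming arrows to Z_5: Z_5 := 3·Z_2 + 2·Z_3 + 5 no longer applies, and Z_5 = -6.
Z_4 = Z_2 - Z_1 + 5  [with Z_2=6, Z_1=2]  = 9
Z_6 = min(Z_5, Z_4) - 3  [with Z_5=-6, Z_4=9]  = -9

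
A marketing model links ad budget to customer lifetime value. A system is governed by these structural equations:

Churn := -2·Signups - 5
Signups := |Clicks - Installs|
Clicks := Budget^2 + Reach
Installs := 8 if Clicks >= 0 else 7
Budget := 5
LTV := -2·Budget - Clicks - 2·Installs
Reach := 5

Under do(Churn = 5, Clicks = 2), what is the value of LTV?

Under do(Churn = 5, Clicks = 2), each intervened variable's structural equation is replaced by its fixed value.
Installs = 8 if Clicks >= 0 else 7  [with Clicks=2]  = 8
LTV = -2·Budget - Clicks - 2·Installs  [with Budget=5, Clicks=2, Installs=8]  = -28

-28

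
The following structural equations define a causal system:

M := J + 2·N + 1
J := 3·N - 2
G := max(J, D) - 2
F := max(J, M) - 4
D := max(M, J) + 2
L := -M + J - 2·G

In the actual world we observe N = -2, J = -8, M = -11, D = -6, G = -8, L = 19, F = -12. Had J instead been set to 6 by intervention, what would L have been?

-9

Under do(J=6), the mechanism J := 3·N - 2 is discarded; J is fixed at 6.
M = J + 2·N + 1  [with J=6, N=-2]  = 3
D = max(M, J) + 2  [with M=3, J=6]  = 8
G = max(J, D) - 2  [with J=6, D=8]  = 6
L = -M + J - 2·G  [with M=3, J=6, G=6]  = -9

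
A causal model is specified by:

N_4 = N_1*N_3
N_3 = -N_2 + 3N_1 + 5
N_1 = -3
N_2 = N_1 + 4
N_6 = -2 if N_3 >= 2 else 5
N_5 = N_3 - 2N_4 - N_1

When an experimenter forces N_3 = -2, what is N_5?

-11

do(N_3=-2) replaces the equation N_3 = -N_2 + 3N_1 + 5 with the constant N_3 = -2.
N_4 = N_1*N_3  [with N_1=-3, N_3=-2]  = 6
N_5 = N_3 - 2N_4 - N_1  [with N_3=-2, N_4=6, N_1=-3]  = -11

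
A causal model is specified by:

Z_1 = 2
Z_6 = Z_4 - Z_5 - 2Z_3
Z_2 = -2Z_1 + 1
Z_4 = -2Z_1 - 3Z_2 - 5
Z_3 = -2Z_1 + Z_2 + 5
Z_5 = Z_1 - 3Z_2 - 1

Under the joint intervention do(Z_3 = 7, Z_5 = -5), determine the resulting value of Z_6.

Setting Z_3 = 7, Z_5 = -5 by intervention discards those variables' equations.
Z_2 = -2Z_1 + 1  [with Z_1=2]  = -3
Z_4 = -2Z_1 - 3Z_2 - 5  [with Z_1=2, Z_2=-3]  = 0
Z_6 = Z_4 - Z_5 - 2Z_3  [with Z_4=0, Z_5=-5, Z_3=7]  = -9

-9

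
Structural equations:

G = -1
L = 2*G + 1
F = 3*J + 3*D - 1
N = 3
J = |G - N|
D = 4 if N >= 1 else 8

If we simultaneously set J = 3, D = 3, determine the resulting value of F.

Setting J = 3, D = 3 by intervention discards those variables' equations.
F = 3*J + 3*D - 1  [with J=3, D=3]  = 17

17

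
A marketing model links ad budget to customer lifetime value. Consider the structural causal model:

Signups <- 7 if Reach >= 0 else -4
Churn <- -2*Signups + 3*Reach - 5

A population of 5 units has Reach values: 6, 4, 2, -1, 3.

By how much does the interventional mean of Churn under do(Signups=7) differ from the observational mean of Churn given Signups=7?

-2.85

Every unit gets Signups=7 under the intervention. Churn values become -1, -7, -13, -22, -10; E[Churn|do(Signups=7)] = -10.6.
Conditioning on Signups=7 selects the 4 unit(s) with Reach ∈ {6, 4, 2, 3}. Their Churn values: -1, -7, -13, -10. Mean = -7.75.
Difference = -10.6 − (-7.75) = -2.85.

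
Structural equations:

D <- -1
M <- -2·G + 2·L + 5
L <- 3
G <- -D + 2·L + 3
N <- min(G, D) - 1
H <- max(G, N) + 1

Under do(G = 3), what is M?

5

The intervention breaks the incoming arrows to G: G <- -D + 2·L + 3 no longer applies, and G = 3.
M = -2·G + 2·L + 5  [with G=3, L=3]  = 5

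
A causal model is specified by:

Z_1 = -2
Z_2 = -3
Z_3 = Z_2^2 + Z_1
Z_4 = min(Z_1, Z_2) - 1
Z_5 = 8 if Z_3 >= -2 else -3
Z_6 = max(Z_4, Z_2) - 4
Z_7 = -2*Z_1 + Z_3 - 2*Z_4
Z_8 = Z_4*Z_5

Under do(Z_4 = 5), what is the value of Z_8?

40

do(Z_4=5) replaces the equation Z_4 = min(Z_1, Z_2) - 1 with the constant Z_4 = 5.
Z_3 = Z_2^2 + Z_1  [with Z_2=-3, Z_1=-2]  = 7
Z_5 = 8 if Z_3 >= -2 else -3  [with Z_3=7]  = 8
Z_8 = Z_4*Z_5  [with Z_4=5, Z_5=8]  = 40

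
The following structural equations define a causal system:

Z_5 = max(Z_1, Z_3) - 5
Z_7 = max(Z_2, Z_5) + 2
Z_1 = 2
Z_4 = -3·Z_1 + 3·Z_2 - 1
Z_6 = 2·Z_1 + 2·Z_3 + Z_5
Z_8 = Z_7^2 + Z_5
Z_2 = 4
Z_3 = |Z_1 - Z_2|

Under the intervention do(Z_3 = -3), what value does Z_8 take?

The intervention breaks the incoming arrows to Z_3: Z_3 = |Z_1 - Z_2| no longer applies, and Z_3 = -3.
Z_5 = max(Z_1, Z_3) - 5  [with Z_1=2, Z_3=-3]  = -3
Z_7 = max(Z_2, Z_5) + 2  [with Z_2=4, Z_5=-3]  = 6
Z_8 = Z_7^2 + Z_5  [with Z_7=6, Z_5=-3]  = 33

33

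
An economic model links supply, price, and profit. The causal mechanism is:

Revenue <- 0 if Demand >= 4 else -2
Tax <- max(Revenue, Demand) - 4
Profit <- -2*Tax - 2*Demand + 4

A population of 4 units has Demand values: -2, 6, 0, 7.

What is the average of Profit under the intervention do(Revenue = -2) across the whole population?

Under do(Revenue=-2), Revenue's equation is replaced by Revenue=-2 for every unit. Per-unit Profit: 20, -12, 12, -16. Mean = 1.

1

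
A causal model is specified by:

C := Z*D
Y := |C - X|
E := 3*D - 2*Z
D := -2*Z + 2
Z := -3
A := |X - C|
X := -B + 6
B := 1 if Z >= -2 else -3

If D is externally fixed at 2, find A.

Under do(D=2), the mechanism D := -2*Z + 2 is discarded; D is fixed at 2.
B = 1 if Z >= -2 else -3  [with Z=-3]  = -3
X = -B + 6  [with B=-3]  = 9
C = Z*D  [with Z=-3, D=2]  = -6
A = |X - C|  [with X=9, C=-6]  = 15

15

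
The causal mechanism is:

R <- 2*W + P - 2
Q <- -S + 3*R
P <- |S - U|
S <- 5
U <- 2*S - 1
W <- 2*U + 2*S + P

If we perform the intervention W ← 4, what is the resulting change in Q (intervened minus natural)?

-168

Under do(W=4), the mechanism W <- 2*U + 2*S + P is discarded; W is fixed at 4.
U = 2*S - 1  [with S=5]  = 9
P = |S - U|  [with S=5, U=9]  = 4
R = 2*W + P - 2  [with W=4, P=4]  = 10
Q = -S + 3*R  [with S=5, R=10]  = 25
Without intervention: U = 2*S - 1  [with S=5]  = 9; P = |S - U|  [with S=5, U=9]  = 4; W = 2*U + 2*S + P  [with U=9, S=5, P=4]  = 32; R = 2*W + P - 2  [with W=32, P=4]  = 66; Q = -S + 3*R  [with S=5, R=66]  = 193.
Change = 25 − 193 = -168.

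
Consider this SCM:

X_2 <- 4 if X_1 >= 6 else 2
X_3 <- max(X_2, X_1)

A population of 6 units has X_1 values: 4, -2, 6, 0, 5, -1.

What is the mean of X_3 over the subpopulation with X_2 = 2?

Conditioning on X_2=2 selects the 5 unit(s) with X_1 ∈ {4, -2, 0, 5, -1}. Their X_3 values: 4, 2, 2, 5, 2. Mean = 3.

3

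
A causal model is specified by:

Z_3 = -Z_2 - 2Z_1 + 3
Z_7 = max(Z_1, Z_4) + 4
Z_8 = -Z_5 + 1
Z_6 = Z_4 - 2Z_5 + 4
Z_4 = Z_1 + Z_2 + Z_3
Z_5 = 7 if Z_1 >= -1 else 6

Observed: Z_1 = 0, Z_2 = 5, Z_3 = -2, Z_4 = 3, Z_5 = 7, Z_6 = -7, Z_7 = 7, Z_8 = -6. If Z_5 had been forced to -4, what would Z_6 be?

The intervention breaks the incoming arrows to Z_5: Z_5 = 7 if Z_1 >= -1 else 6 no longer applies, and Z_5 = -4.
Z_3 = -Z_2 - 2Z_1 + 3  [with Z_2=5, Z_1=0]  = -2
Z_4 = Z_1 + Z_2 + Z_3  [with Z_1=0, Z_2=5, Z_3=-2]  = 3
Z_6 = Z_4 - 2Z_5 + 4  [with Z_4=3, Z_5=-4]  = 15

15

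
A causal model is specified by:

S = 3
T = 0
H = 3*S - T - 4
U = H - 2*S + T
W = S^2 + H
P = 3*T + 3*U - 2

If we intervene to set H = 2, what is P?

The intervention breaks the incoming arrows to H: H = 3*S - T - 4 no longer applies, and H = 2.
U = H - 2*S + T  [with H=2, S=3, T=0]  = -4
P = 3*T + 3*U - 2  [with T=0, U=-4]  = -14

-14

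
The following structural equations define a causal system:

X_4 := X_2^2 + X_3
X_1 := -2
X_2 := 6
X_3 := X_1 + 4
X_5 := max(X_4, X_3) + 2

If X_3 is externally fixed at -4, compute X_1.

Under do(X_3=-4), the mechanism X_3 := X_1 + 4 is discarded; X_3 is fixed at -4.
X_1 is not downstream of the intervention, so its value is determined by the original equations.

-2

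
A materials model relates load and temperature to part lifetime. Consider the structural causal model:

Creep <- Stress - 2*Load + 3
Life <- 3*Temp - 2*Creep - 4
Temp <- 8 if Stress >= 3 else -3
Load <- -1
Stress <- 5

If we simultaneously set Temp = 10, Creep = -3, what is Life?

Setting Temp = 10, Creep = -3 by intervention discards those variables' equations.
Life = 3*Temp - 2*Creep - 4  [with Temp=10, Creep=-3]  = 32

32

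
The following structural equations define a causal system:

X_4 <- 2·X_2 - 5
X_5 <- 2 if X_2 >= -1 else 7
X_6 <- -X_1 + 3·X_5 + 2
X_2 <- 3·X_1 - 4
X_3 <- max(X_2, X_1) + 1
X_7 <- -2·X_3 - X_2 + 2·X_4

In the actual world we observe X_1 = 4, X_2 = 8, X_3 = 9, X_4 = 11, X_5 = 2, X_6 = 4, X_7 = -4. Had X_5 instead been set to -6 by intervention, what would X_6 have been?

The intervention breaks the incoming arrows to X_5: X_5 <- 2 if X_2 >= -1 else 7 no longer applies, and X_5 = -6.
X_6 = -X_1 + 3·X_5 + 2  [with X_1=4, X_5=-6]  = -20

-20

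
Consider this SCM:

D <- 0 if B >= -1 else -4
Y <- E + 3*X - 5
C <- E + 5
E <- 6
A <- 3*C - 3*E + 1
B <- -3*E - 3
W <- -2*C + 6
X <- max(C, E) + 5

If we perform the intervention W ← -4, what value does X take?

16

do(W=-4) replaces the equation W <- -2*C + 6 with the constant W = -4.
No directed path runs from W to X, so X keeps its natural value.
C = E + 5  [with E=6]  = 11
X = max(C, E) + 5  [with C=11, E=6]  = 16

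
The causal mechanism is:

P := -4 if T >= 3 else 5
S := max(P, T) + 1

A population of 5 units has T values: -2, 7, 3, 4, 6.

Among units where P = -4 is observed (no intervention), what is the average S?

6

Conditioning on P=-4 selects the 4 unit(s) with T ∈ {7, 3, 4, 6}. Their S values: 8, 4, 5, 7. Mean = 6.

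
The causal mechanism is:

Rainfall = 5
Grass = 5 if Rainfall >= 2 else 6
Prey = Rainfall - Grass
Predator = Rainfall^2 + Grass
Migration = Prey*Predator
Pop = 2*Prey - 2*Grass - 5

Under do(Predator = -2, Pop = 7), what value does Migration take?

0

Setting Predator = -2, Pop = 7 by intervention discards those variables' equations.
Grass = 5 if Rainfall >= 2 else 6  [with Rainfall=5]  = 5
Prey = Rainfall - Grass  [with Rainfall=5, Grass=5]  = 0
Migration = Prey*Predator  [with Prey=0, Predator=-2]  = 0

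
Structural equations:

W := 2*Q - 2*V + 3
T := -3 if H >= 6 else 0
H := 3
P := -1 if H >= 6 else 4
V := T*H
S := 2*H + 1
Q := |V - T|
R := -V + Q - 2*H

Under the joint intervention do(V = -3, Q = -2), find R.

-5

The joint intervention fixes V = -3, Q = -2, removing each variable's own equation.
R = -V + Q - 2*H  [with V=-3, Q=-2, H=3]  = -5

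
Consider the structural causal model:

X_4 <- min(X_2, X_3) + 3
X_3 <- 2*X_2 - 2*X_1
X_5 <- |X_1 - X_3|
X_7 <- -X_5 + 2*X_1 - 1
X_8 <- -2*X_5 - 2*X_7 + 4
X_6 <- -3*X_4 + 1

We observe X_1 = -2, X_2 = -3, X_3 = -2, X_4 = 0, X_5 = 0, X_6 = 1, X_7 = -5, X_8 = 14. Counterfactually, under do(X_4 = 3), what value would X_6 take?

-8

Under do(X_4=3), the mechanism X_4 <- min(X_2, X_3) + 3 is discarded; X_4 is fixed at 3.
X_6 = -3*X_4 + 1  [with X_4=3]  = -8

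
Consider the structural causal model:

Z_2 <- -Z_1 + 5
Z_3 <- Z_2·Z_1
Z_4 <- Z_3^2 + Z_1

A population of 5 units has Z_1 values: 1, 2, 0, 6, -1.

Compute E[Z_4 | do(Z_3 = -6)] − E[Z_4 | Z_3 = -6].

-0.9

The intervention sets Z_3=-6 in all 5 units regardless of Z_1. Recomputing Z_4 per unit gives 37, 38, 36, 42, 35; average 37.6.
Observing Z_3=-6 restricts to units where Z_3's equation naturally yields -6: Z_1 ∈ {6, -1}. In that subpopulation Z_4 = 42, 35, mean 38.5.
Difference = 37.6 − 38.5 = -0.9.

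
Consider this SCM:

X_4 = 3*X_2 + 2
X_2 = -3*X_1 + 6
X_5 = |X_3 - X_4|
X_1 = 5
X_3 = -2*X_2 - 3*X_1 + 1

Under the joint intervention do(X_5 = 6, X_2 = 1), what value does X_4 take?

Setting X_5 = 6, X_2 = 1 by intervention discards those variables' equations.
X_4 = 3*X_2 + 2  [with X_2=1]  = 5

5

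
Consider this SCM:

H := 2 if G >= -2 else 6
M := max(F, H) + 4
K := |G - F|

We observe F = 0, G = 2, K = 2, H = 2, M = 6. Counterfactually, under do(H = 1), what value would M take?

Intervening sets H = 1 and removes its equation (H := 2 if G >= -2 else 6).
M = max(F, H) + 4  [with F=0, H=1]  = 5

5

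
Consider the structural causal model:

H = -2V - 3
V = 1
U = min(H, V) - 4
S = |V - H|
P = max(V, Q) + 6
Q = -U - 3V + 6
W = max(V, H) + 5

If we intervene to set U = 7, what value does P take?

The intervention breaks the incoming arrows to U: U = min(H, V) - 4 no longer applies, and U = 7.
Q = -U - 3V + 6  [with U=7, V=1]  = -4
P = max(V, Q) + 6  [with V=1, Q=-4]  = 7

7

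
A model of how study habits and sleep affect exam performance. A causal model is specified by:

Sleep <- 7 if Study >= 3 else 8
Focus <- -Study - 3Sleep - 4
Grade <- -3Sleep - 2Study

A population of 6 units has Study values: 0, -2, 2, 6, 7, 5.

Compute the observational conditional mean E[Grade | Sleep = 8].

-24

Conditioning on Sleep=8 selects the 3 unit(s) with Study ∈ {0, -2, 2}. Their Grade values: -24, -20, -28. Mean = -24.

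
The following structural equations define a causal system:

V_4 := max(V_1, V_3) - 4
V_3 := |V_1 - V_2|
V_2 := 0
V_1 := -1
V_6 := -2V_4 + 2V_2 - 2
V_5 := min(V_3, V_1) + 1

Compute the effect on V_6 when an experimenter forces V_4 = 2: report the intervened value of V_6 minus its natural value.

Under do(V_4=2), the mechanism V_4 := max(V_1, V_3) - 4 is discarded; V_4 is fixed at 2.
V_6 = -2V_4 + 2V_2 - 2  [with V_4=2, V_2=0]  = -6
Without intervention: V_3 = |V_1 - V_2|  [with V_1=-1, V_2=0]  = 1; V_4 = max(V_1, V_3) - 4  [with V_1=-1, V_3=1]  = -3; V_6 = -2V_4 + 2V_2 - 2  [with V_4=-3, V_2=0]  = 4.
Change = -6 − 4 = -10.

-10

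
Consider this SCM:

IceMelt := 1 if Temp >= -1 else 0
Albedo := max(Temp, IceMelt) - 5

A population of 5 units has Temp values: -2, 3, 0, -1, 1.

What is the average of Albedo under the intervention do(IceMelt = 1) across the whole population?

The intervention sets IceMelt=1 in all 5 units regardless of Temp. Recomputing Albedo per unit gives -4, -2, -4, -4, -4; average -3.6.

-3.6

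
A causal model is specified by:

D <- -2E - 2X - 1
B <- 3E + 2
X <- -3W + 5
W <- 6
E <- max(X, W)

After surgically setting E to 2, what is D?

21

The intervention breaks the incoming arrows to E: E <- max(X, W) no longer applies, and E = 2.
X = -3W + 5  [with W=6]  = -13
D = -2E - 2X - 1  [with E=2, X=-13]  = 21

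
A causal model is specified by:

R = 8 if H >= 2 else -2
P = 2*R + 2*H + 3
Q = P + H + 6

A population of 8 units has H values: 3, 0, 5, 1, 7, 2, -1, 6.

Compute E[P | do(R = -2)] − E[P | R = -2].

5.75

Under do(R=-2), R's equation is replaced by R=-2 for every unit. Per-unit P: 5, -1, 9, 1, 13, 3, -3, 11. Mean = 4.75.
E[P|R=-2] averages over only the 3 units with R=-2 (H = 0, 1, -1): P = -1, 1, -3, mean -1.
Difference = 4.75 − (-1) = 5.75.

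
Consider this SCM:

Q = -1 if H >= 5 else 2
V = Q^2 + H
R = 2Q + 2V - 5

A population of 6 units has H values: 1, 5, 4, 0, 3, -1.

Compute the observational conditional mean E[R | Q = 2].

Conditioning on Q=2 selects the 5 unit(s) with H ∈ {1, 4, 0, 3, -1}. Their R values: 9, 15, 7, 13, 5. Mean = 9.8.

9.8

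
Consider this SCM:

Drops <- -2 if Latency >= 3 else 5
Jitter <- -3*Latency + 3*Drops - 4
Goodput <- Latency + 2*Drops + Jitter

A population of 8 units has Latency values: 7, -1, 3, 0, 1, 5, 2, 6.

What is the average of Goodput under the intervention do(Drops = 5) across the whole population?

15.25

The intervention sets Drops=5 in all 8 units regardless of Latency. Recomputing Goodput per unit gives 7, 23, 15, 21, 19, 11, 17, 9; average 15.25.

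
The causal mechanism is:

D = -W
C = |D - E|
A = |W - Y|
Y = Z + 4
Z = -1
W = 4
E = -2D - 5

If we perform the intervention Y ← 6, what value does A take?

The intervention breaks the incoming arrows to Y: Y = Z + 4 no longer applies, and Y = 6.
A = |W - Y|  [with W=4, Y=6]  = 2

2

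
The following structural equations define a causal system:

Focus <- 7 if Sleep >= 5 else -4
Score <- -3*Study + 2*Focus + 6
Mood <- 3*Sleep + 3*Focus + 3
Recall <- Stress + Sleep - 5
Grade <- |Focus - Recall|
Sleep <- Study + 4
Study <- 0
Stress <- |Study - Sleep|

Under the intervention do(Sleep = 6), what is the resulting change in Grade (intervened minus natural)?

do(Sleep=6) replaces the equation Sleep <- Study + 4 with the constant Sleep = 6.
Stress = |Study - Sleep|  [with Study=0, Sleep=6]  = 6
Focus = 7 if Sleep >= 5 else -4  [with Sleep=6]  = 7
Recall = Stress + Sleep - 5  [with Stress=6, Sleep=6]  = 7
Grade = |Focus - Recall|  [with Focus=7, Recall=7]  = 0
Without intervention: Sleep = Study + 4  [with Study=0]  = 4; Stress = |Study - Sleep|  [with Study=0, Sleep=4]  = 4; Focus = 7 if Sleep >= 5 else -4  [with Sleep=4]  = -4; Recall = Stress + Sleep - 5  [with Stress=4, Sleep=4]  = 3; Grade = |Focus - Recall|  [with Focus=-4, Recall=3]  = 7.
Change = 0 − 7 = -7.

-7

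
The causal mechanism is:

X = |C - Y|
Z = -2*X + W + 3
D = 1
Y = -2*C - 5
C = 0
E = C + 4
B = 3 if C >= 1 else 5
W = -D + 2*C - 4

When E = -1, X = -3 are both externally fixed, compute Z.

Under do(E = -1, X = -3), each intervened variable's structural equation is replaced by its fixed value.
W = -D + 2*C - 4  [with D=1, C=0]  = -5
Z = -2*X + W + 3  [with X=-3, W=-5]  = 4

4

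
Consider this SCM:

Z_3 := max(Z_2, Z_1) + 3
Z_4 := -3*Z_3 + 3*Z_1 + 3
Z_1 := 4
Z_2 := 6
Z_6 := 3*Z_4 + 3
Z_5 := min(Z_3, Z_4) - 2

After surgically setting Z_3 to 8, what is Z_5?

-11

do(Z_3=8) replaces the equation Z_3 := max(Z_2, Z_1) + 3 with the constant Z_3 = 8.
Z_4 = -3*Z_3 + 3*Z_1 + 3  [with Z_3=8, Z_1=4]  = -9
Z_5 = min(Z_3, Z_4) - 2  [with Z_3=8, Z_4=-9]  = -11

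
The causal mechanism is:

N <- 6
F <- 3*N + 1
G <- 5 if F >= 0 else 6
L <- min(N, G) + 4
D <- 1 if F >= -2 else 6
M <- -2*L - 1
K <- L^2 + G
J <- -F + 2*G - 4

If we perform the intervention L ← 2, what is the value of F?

The intervention breaks the incoming arrows to L: L <- min(N, G) + 4 no longer applies, and L = 2.
Since F is not a descendant of the intervened variable, it is unaffected.
F = 3*N + 1  [with N=6]  = 19

19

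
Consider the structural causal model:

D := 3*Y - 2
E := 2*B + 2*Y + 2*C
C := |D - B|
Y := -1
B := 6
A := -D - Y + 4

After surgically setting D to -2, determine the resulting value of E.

do(D=-2) replaces the equation D := 3*Y - 2 with the constant D = -2.
C = |D - B|  [with D=-2, B=6]  = 8
E = 2*B + 2*Y + 2*C  [with B=6, Y=-1, C=8]  = 26

26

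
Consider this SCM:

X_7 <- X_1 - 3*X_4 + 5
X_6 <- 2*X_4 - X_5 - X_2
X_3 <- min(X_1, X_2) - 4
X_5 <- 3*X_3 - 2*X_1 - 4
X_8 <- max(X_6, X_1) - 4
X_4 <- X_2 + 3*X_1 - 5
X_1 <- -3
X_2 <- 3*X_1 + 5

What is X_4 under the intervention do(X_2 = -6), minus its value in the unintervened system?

Under do(X_2=-6), the mechanism X_2 <- 3*X_1 + 5 is discarded; X_2 is fixed at -6.
X_4 = X_2 + 3*X_1 - 5  [with X_2=-6, X_1=-3]  = -20
Without intervention: X_2 = 3*X_1 + 5  [with X_1=-3]  = -4; X_4 = X_2 + 3*X_1 - 5  [with X_2=-4, X_1=-3]  = -18.
Change = -20 − (-18) = -2.

-2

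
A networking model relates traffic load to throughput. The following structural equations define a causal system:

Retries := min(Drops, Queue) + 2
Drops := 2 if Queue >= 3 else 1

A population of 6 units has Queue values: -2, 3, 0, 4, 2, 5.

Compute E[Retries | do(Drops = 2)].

Under do(Drops=2), Drops's equation is replaced by Drops=2 for every unit. Per-unit Retries: 0, 4, 2, 4, 4, 4. Mean = 3.

3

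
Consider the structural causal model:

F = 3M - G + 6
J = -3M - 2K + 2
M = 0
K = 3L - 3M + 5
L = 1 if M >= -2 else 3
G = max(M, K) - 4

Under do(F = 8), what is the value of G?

4

The intervention breaks the incoming arrows to F: F = 3M - G + 6 no longer applies, and F = 8.
Since G is not a descendant of the intervened variable, it is unaffected.
L = 1 if M >= -2 else 3  [with M=0]  = 1
K = 3L - 3M + 5  [with L=1, M=0]  = 8
G = max(M, K) - 4  [with M=0, K=8]  = 4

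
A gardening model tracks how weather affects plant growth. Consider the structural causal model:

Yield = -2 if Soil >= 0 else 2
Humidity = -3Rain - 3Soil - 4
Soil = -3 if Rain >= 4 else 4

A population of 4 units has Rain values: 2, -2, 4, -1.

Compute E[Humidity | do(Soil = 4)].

do(Soil=4) breaks Soil's dependence on Rain. With Soil=4 fixed, Humidity across the units is -22, -10, -28, -13, mean -18.25.

-18.25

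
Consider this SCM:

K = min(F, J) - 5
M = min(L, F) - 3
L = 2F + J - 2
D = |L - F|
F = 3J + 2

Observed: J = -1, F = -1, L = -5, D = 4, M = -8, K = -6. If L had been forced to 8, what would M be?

do(L=8) replaces the equation L = 2F + J - 2 with the constant L = 8.
F = 3J + 2  [with J=-1]  = -1
M = min(L, F) - 3  [with L=8, F=-1]  = -4

-4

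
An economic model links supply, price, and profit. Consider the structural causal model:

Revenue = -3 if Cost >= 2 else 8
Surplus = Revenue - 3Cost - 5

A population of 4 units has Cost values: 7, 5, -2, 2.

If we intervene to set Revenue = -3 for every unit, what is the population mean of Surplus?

Every unit gets Revenue=-3 under the intervention. Surplus values become -29, -23, -2, -14; E[Surplus|do(Revenue=-3)] = -17.

-17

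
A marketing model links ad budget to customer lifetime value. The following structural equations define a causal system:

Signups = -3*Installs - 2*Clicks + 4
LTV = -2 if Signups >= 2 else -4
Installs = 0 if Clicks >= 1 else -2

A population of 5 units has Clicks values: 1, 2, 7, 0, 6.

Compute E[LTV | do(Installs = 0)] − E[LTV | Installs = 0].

0.3

do(Installs=0) breaks Installs's dependence on Clicks. With Installs=0 fixed, LTV across the units is -2, -4, -4, -2, -4, mean -3.2.
E[LTV|Installs=0] averages over only the 4 units with Installs=0 (Clicks = 1, 2, 7, 6): LTV = -2, -4, -4, -4, mean -3.5.
Difference = -3.2 − (-3.5) = 0.3.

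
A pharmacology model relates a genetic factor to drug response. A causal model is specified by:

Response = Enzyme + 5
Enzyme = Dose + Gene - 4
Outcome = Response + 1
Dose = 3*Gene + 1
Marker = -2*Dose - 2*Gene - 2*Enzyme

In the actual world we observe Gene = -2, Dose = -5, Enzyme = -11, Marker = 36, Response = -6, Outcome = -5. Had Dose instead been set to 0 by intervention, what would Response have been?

do(Dose=0) replaces the equation Dose = 3*Gene + 1 with the constant Dose = 0.
Enzyme = Dose + Gene - 4  [with Dose=0, Gene=-2]  = -6
Response = Enzyme + 5  [with Enzyme=-6]  = -1

-1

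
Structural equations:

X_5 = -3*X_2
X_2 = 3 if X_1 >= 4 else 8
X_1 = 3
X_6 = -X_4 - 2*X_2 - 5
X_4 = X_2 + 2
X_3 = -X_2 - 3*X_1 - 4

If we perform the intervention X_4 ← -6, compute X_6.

Under do(X_4=-6), the mechanism X_4 = X_2 + 2 is discarded; X_4 is fixed at -6.
X_2 = 3 if X_1 >= 4 else 8  [with X_1=3]  = 8
X_6 = -X_4 - 2*X_2 - 5  [with X_4=-6, X_2=8]  = -15

-15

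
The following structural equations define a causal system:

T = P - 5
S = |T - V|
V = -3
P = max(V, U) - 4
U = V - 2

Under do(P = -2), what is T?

-7

The intervention breaks the incoming arrows to P: P = max(V, U) - 4 no longer applies, and P = -2.
T = P - 5  [with P=-2]  = -7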